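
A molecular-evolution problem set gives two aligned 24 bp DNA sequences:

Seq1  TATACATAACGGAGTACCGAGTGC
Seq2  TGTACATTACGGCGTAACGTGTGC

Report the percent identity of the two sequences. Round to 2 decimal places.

79.17%

Mismatches occur at site 2 (A↔G), site 8 (A↔T), site 13 (A↔C), site 17 (C↔A), site 20 (A↔T).
19 of the 24 sites match, so the percent identity is 19/24 × 100 = 79.17%.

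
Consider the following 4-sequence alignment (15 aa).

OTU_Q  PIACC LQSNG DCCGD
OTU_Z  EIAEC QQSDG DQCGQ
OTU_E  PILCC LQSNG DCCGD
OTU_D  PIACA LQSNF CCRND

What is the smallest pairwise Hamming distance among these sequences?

1

Pairwise Hamming distances:
  OTU_Q vs OTU_Z: 6
  OTU_Q vs OTU_E: 1
  OTU_Q vs OTU_D: 5
  OTU_Z vs OTU_E: 7
  OTU_Z vs OTU_D: 11
  OTU_E vs OTU_D: 6
The smallest is 1, between OTU_Q and OTU_E.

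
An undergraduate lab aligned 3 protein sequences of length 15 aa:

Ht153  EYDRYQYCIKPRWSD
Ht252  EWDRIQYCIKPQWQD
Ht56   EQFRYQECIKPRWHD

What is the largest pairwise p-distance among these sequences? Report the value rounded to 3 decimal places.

Pairwise Hamming distances:
  Ht153 vs Ht252: 4
  Ht153 vs Ht56: 4
  Ht252 vs Ht56: 6
The largest is 6 mismatches, between Ht252 and Ht56; p = 6/15 = 0.400.

0.400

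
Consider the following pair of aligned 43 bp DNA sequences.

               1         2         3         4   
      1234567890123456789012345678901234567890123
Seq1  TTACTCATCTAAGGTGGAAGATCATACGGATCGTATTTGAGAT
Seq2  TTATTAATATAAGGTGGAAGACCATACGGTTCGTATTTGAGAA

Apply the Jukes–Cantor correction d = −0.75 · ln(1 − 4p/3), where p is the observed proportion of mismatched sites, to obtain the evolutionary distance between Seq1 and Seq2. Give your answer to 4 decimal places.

The sequences differ at positions 4 (C/T), 6 (C/A), 9 (C/A), 22 (T/C), 30 (A/T), 43 (T/A).
p = 6/43 = 0.139535.
d = −0.75 · ln(1 − (4/3)·0.139535) = −0.75 · ln(0.813953) = −0.75 · (-0.205853) = 0.1544.

0.1544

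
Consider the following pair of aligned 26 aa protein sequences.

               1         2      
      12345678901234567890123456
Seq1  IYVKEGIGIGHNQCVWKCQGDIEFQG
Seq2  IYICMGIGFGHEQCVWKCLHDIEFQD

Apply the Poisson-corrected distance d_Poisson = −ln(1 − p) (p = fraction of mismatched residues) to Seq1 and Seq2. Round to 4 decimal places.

The sequences differ at positions 3 (V/I), 4 (K/C), 5 (E/M), 9 (I/F), 12 (N/E), 19 (Q/L), 20 (G/H), 26 (G/D).
p = 8/26 = 0.307692.
d = −ln(1 − 0.307692) = −ln(0.692308) = 0.3677.

0.3677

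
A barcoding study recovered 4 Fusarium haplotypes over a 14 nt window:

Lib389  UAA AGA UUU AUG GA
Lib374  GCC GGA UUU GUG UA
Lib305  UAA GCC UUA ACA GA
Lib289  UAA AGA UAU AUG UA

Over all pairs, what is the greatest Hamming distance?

Pairwise Hamming distances:
  Lib389 vs Lib374: 6
  Lib389 vs Lib305: 6
  Lib389 vs Lib289: 2
  Lib374 vs Lib305: 10
  Lib374 vs Lib289: 6
  Lib305 vs Lib289: 8
The largest is 10, between Lib374 and Lib305.

10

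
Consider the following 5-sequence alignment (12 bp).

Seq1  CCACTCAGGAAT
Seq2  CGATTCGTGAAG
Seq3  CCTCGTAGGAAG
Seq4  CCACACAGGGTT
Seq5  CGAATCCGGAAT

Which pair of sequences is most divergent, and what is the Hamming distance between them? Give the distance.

8

Pairwise Hamming distances:
  Seq1 vs Seq2: 5
  Seq1 vs Seq3: 4
  Seq1 vs Seq4: 3
  Seq1 vs Seq5: 3
  Seq2 vs Seq3: 7
  Seq2 vs Seq4: 8
  Seq2 vs Seq5: 4
  Seq3 vs Seq4: 6
  Seq3 vs Seq5: 7
  Seq4 vs Seq5: 6
The largest is 8, between Seq2 and Seq4.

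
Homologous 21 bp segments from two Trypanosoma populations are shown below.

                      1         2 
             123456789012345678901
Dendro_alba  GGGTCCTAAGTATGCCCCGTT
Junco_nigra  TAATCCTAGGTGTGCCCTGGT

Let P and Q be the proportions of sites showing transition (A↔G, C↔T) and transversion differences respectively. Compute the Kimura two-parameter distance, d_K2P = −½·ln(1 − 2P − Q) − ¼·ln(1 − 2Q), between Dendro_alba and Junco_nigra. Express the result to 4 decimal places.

Mismatches occur at site 1 (G→T, transversion), site 2 (G→A, transition), site 3 (G→A, transition), site 9 (A→G, transition), site 12 (A→G, transition), site 18 (C→T, transition), site 20 (T→G, transversion).
Of the 7 differences, 5 transitions and 2 transversions over 21 sites: P = 5/21 = 0.238095, Q = 2/21 = 0.095238.
d = −0.5·ln(0.428572) − 0.25·ln(0.809524) = −0.5·(-0.847297) − 0.25·(-0.211309) = 0.4765.

0.4765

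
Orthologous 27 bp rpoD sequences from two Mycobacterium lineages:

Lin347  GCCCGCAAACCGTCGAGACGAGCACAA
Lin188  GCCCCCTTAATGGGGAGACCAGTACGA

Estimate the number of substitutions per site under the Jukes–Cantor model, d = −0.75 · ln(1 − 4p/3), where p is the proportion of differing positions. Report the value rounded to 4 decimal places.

0.5107

Differing sites — 5:G/C; 7:A/T; 8:A/T; 10:C/A; 11:C/T; 13:T/G; 14:C/G; 20:G/C; 23:C/T; 26:A/G.
p = 10/27 = 0.370370.
d = −0.75 · ln(1 − (4/3)·0.370370) = −0.75 · ln(0.506173) = −0.75 · (-0.680877) = 0.5107.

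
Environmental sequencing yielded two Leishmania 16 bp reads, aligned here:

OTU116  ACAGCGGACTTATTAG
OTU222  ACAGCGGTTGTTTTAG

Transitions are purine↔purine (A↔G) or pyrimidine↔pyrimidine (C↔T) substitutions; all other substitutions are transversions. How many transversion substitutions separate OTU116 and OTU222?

The sequences differ at positions 8 (A/T, transversion), 9 (C/T, transition), 10 (T/G, transversion), 12 (A/T, transversion).
Of the 4 differences, 1 transition and 3 transversions, so the answer is 3.

3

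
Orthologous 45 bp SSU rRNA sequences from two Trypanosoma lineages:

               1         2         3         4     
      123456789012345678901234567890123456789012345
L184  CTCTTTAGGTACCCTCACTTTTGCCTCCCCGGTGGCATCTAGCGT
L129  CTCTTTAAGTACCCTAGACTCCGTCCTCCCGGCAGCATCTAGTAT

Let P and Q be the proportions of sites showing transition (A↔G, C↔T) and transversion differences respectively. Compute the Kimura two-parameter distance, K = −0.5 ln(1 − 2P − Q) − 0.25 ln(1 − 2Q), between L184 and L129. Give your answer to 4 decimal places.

Mismatches occur at site 8 (G→A, transition), site 16 (C→A, transversion), site 17 (A→G, transition), site 18 (C→A, transversion), site 19 (T→C, transition), site 21 (T→C, transition), site 22 (T→C, transition), site 24 (C→T, transition), site 26 (T→C, transition), site 27 (C→T, transition), site 33 (T→C, transition), site 34 (G→A, transition), site 43 (C→T, transition), site 44 (G→A, transition).
Of the 14 differences, 12 transitions and 2 transversions over 45 sites: P = 12/45 = 0.266667, Q = 2/45 = 0.044444.
d = −0.5·ln(0.422222) − 0.25·ln(0.911112) = −0.5·(-0.862224) − 0.25·(-0.093089) = 0.4544.

0.4544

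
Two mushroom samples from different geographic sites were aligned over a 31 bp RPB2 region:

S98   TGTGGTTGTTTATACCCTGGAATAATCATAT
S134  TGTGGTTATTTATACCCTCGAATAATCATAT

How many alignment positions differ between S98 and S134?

2

Differing sites — 8:G/A; 19:G/C.
That gives 2 mismatches out of 31 aligned sites, so the Hamming distance is 2.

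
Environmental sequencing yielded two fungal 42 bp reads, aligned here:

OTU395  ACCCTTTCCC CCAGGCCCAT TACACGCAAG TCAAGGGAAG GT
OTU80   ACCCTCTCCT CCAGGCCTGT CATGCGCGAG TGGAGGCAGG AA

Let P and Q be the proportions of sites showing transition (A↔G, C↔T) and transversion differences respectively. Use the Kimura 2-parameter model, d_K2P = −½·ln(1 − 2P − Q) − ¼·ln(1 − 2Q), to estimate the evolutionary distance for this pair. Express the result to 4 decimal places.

The sequences differ at positions 6 (T/C, transition), 10 (C/T, transition), 18 (C/T, transition), 19 (A/G, transition), 21 (T/C, transition), 23 (C/T, transition), 24 (A/G, transition), 28 (A/G, transition), 32 (C/G, transversion), 33 (A/G, transition), 37 (G/C, transversion), 39 (A/G, transition), 41 (G/A, transition), 42 (T/A, transversion).
Of the 14 differences, 11 transitions and 3 transversions over 42 sites: P = 11/42 = 0.261905, Q = 3/42 = 0.071429.
d = −0.5·ln(0.404761) − 0.25·ln(0.857142) = −0.5·(-0.904459) − 0.25·(-0.154152) = 0.4908.

0.4908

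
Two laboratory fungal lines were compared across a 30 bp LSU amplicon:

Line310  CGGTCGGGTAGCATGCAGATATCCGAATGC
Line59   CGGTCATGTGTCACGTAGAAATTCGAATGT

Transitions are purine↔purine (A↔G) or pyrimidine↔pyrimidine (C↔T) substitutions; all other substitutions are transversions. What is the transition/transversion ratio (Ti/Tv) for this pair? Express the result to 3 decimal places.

2.000

The sequences differ at positions 6 (G/A, transition), 7 (G/T, transversion), 10 (A/G, transition), 11 (G/T, transversion), 14 (T/C, transition), 16 (C/T, transition), 20 (T/A, transversion), 23 (C/T, transition), 30 (C/T, transition).
Of the 9 differences, 6 transitions and 3 transversions, so Ti/Tv = 6/3 = 2.000.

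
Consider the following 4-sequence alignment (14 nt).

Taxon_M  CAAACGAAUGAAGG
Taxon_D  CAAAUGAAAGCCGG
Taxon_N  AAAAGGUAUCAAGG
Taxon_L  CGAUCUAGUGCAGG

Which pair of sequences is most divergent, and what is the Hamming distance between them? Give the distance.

Pairwise Hamming distances:
  Taxon_M vs Taxon_D: 4
  Taxon_M vs Taxon_N: 4
  Taxon_M vs Taxon_L: 5
  Taxon_D vs Taxon_N: 7
  Taxon_D vs Taxon_L: 7
  Taxon_N vs Taxon_L: 9
The largest is 9, between Taxon_N and Taxon_L.

9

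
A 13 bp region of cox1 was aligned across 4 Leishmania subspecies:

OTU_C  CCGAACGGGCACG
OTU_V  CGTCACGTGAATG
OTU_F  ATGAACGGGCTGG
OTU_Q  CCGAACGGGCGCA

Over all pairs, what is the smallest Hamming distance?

2

Pairwise Hamming distances:
  OTU_C vs OTU_V: 6
  OTU_C vs OTU_F: 4
  OTU_C vs OTU_Q: 2
  OTU_V vs OTU_F: 8
  OTU_V vs OTU_Q: 8
  OTU_F vs OTU_Q: 5
The smallest is 2, between OTU_C and OTU_Q.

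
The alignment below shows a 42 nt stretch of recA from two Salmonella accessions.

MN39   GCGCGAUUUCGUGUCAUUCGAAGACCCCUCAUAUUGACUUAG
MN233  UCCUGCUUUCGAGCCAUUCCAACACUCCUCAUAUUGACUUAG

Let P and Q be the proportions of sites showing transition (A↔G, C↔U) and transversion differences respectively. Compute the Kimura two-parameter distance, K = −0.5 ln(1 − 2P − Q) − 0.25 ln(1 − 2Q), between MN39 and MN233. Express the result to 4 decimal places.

The sequences differ at positions 1 (G/U, transversion), 3 (G/C, transversion), 4 (C/U, transition), 6 (A/C, transversion), 12 (U/A, transversion), 14 (U/C, transition), 20 (G/C, transversion), 23 (G/C, transversion), 26 (C/U, transition).
Of the 9 differences, 3 transitions and 6 transversions over 42 sites: P = 3/42 = 0.071429, Q = 6/42 = 0.142857.
d = −0.5·ln(0.714285) − 0.25·ln(0.714286) = −0.5·(-0.336473) − 0.25·(-0.336472) = 0.2524.

0.2524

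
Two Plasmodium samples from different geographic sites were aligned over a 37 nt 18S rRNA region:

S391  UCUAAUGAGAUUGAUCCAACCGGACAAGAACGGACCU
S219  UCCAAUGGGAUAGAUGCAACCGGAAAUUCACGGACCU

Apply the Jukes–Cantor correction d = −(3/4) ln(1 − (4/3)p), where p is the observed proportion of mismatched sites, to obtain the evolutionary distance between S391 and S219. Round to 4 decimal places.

Mismatches occur at site 3 (U↔C), site 8 (A↔G), site 12 (U↔A), site 16 (C↔G), site 25 (C↔A), site 27 (A↔U), site 28 (G↔U), site 29 (A↔C).
p = 8/37 = 0.216216.
d = −0.75 · ln(1 − (4/3)·0.216216) = −0.75 · ln(0.711712) = −0.75 · (-0.340082) = 0.2551.

0.2551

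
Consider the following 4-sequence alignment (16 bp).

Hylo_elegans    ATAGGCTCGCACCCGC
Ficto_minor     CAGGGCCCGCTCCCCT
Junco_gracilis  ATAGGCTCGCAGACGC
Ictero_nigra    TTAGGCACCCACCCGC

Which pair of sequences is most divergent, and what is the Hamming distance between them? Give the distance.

9

Pairwise Hamming distances:
  Hylo_elegans vs Ficto_minor: 7
  Hylo_elegans vs Junco_gracilis: 2
  Hylo_elegans vs Ictero_nigra: 3
  Ficto_minor vs Junco_gracilis: 9
  Ficto_minor vs Ictero_nigra: 8
  Junco_gracilis vs Ictero_nigra: 5
The largest is 9, between Ficto_minor and Junco_gracilis.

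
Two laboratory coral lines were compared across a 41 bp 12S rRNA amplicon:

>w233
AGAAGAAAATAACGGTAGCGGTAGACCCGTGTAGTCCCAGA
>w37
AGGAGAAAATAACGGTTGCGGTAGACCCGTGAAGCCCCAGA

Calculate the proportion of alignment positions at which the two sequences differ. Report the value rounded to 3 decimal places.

The sequences differ at positions 3 (A/G), 17 (A/T), 32 (T/A), 35 (T/C).
There are 4 differences over 41 sites, so p = 4/41 = 0.098.

0.098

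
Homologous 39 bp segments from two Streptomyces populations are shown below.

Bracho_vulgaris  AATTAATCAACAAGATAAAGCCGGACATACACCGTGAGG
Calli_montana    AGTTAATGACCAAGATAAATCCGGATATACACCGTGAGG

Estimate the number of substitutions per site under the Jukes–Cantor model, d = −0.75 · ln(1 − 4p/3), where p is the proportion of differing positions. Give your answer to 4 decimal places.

The sequences differ at positions 2 (A/G), 8 (C/G), 10 (A/C), 20 (G/T), 26 (C/T).
p = 5/39 = 0.128205.
d = −0.75 · ln(1 − (4/3)·0.128205) = −0.75 · ln(0.829060) = −0.75 · (-0.187463) = 0.1406.

0.1406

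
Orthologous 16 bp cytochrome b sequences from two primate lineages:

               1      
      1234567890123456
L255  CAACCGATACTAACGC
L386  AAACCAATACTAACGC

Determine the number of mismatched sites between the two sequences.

Mismatches occur at site 1 (C↔A), site 6 (G↔A).
That gives 2 mismatches out of 16 aligned sites, so the Hamming distance is 2.

2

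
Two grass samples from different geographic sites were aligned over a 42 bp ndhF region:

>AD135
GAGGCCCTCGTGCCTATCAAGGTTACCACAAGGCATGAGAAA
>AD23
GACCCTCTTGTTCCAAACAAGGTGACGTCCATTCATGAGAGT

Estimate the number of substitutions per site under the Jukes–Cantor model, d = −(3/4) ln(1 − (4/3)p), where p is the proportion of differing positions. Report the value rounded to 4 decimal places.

The sequences differ at positions 3 (G/C), 4 (G/C), 6 (C/T), 9 (C/T), 12 (G/T), 15 (T/A), 17 (T/A), 24 (T/G), 27 (C/G), 28 (A/T), 30 (A/C), 32 (G/T), 33 (G/T), 41 (A/G), 42 (A/T).
p = 15/42 = 0.357143.
d = −0.75 · ln(1 − (4/3)·0.357143) = −0.75 · ln(0.523809) = −0.75 · (-0.646628) = 0.4850.

0.4850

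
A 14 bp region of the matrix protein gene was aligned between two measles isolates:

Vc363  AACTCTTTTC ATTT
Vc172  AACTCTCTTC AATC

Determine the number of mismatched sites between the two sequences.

3

Mismatches occur at site 7 (T→C), site 12 (T→A), site 14 (T→C).
That gives 3 mismatches out of 14 aligned sites, so the Hamming distance is 3.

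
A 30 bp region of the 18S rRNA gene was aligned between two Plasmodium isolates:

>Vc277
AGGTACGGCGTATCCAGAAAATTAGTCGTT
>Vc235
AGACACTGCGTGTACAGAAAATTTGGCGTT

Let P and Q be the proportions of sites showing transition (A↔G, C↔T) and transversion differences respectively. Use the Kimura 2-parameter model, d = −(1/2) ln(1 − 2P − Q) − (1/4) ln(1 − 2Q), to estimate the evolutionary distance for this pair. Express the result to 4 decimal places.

The sequences differ at positions 3 (G/A, transition), 4 (T/C, transition), 7 (G/T, transversion), 12 (A/G, transition), 14 (C/A, transversion), 24 (A/T, transversion), 26 (T/G, transversion).
Of the 7 differences, 3 transitions and 4 transversions over 30 sites: P = 3/30 = 0.100000, Q = 4/30 = 0.133333.
d = −0.5·ln(0.666667) − 0.25·ln(0.733334) = −0.5·(-0.405465) − 0.25·(-0.310154) = 0.2803.

0.2803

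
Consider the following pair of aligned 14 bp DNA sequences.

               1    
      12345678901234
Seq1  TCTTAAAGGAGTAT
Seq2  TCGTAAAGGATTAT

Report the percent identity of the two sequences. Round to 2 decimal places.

85.71%

Mismatches occur at site 3 (T↔G), site 11 (G↔T).
12 of the 14 sites match, so the percent identity is 12/14 × 100 = 85.71%.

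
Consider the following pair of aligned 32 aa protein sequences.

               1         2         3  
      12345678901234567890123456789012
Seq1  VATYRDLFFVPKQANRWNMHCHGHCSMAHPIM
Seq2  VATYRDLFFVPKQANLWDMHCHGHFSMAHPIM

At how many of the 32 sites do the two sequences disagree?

The sequences differ at positions 16 (R/L), 18 (N/D), 25 (C/F).
That gives 3 mismatches out of 32 aligned sites, so the Hamming distance is 3.

3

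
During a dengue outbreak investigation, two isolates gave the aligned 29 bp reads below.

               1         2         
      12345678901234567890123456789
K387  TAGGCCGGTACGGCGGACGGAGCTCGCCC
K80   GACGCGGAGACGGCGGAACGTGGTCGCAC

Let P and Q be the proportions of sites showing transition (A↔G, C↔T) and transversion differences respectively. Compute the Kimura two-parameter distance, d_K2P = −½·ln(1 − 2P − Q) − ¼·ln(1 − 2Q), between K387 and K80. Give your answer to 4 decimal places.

The sequences differ at positions 1 (T/G, transversion), 3 (G/C, transversion), 6 (C/G, transversion), 8 (G/A, transition), 9 (T/G, transversion), 18 (C/A, transversion), 19 (G/C, transversion), 21 (A/T, transversion), 23 (C/G, transversion), 28 (C/A, transversion).
Of the 10 differences, 1 transition and 9 transversions over 29 sites: P = 1/29 = 0.034483, Q = 9/29 = 0.310345.
d = −0.5·ln(0.620689) − 0.25·ln(0.379310) = −0.5·(-0.476925) − 0.25·(-0.969401) = 0.4808.

0.4808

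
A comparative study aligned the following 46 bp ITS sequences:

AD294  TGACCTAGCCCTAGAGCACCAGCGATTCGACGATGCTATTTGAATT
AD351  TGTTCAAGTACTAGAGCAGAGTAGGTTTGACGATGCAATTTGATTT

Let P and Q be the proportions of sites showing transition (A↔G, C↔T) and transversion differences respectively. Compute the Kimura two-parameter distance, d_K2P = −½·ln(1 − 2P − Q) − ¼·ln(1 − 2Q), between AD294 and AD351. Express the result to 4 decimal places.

0.3905

Differing sites — 3:A/T (Tv); 4:C/T (Ti); 6:T/A (Tv); 9:C/T (Ti); 10:C/A (Tv); 19:C/G (Tv); 20:C/A (Tv); 21:A/G (Ti); 22:G/T (Tv); 23:C/A (Tv); 25:A/G (Ti); 28:C/T (Ti); 37:T/A (Tv); 44:A/T (Tv).
Of the 14 differences, 5 transitions and 9 transversions over 46 sites: P = 5/46 = 0.108696, Q = 9/46 = 0.195652.
d = −0.5·ln(0.586956) − 0.25·ln(0.608696) = −0.5·(-0.532805) − 0.25·(-0.496436) = 0.3905.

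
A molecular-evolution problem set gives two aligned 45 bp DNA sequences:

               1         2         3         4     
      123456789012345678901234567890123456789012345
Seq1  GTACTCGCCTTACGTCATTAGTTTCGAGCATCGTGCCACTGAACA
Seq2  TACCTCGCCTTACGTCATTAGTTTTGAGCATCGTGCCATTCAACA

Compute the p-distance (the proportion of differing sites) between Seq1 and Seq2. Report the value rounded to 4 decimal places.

0.1333

Differing sites — 1:G/T; 2:T/A; 3:A/C; 25:C/T; 39:C/T; 41:G/C.
There are 6 differences over 45 sites, so p = 6/45 = 0.1333.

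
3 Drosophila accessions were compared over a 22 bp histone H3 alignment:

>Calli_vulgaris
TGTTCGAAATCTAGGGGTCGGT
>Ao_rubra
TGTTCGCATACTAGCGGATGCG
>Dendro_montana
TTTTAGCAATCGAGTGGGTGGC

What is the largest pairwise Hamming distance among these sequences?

Pairwise Hamming distances:
  Calli_vulgaris vs Ao_rubra: 8
  Calli_vulgaris vs Dendro_montana: 8
  Ao_rubra vs Dendro_montana: 9
The largest is 9, between Ao_rubra and Dendro_montana.

9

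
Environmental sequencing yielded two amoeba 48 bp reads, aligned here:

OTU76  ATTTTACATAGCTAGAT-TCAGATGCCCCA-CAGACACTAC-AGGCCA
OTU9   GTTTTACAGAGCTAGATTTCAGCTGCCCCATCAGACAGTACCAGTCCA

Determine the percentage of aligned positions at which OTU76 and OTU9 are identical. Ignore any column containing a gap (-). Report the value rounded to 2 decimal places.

88.89%

Excluding the 3 gap columns leaves 45 comparable sites.
The sequences differ at positions 1 (A/G), 9 (T/G), 23 (A/C), 38 (C/G), 45 (G/T).
40 of the 45 comparable sites match, so the percent identity is 40/45 × 100 = 88.89%.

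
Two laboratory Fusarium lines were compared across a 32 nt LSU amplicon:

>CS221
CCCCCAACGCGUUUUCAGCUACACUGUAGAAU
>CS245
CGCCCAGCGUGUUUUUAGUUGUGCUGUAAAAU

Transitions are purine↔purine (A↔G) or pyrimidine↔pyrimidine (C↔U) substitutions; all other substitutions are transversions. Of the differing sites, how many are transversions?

1

Differing sites — 2:C/G (Tv); 7:A/G (Ti); 10:C/U (Ti); 16:C/U (Ti); 19:C/U (Ti); 21:A/G (Ti); 22:C/U (Ti); 23:A/G (Ti); 29:G/A (Ti).
Of the 9 differences, 8 transitions and 1 transversion, so the answer is 1.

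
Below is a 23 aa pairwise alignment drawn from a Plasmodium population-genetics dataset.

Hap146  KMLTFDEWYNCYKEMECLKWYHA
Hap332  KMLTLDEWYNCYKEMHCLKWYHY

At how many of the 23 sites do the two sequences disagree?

3

The sequences differ at positions 5 (F/L), 16 (E/H), 23 (A/Y).
That gives 3 mismatches out of 23 aligned sites, so the Hamming distance is 3.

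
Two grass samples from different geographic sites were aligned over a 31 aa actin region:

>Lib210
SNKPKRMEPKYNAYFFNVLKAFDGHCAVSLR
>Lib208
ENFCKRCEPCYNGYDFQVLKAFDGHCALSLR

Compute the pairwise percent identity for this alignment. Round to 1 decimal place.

71.0%

Differing sites — 1:S/E; 3:K/F; 4:P/C; 7:M/C; 10:K/C; 13:A/G; 15:F/D; 17:N/Q; 28:V/L.
22 of the 31 sites match, so the percent identity is 22/31 × 100 = 71.0%.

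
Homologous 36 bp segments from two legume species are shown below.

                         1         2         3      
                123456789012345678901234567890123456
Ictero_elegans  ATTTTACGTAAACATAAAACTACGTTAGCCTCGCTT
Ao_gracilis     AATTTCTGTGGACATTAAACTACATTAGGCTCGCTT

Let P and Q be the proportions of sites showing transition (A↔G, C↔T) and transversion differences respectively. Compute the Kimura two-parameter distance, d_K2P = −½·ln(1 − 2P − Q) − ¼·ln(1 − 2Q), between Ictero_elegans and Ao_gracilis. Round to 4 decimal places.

Mismatches occur at site 2 (T/A, transversion), site 6 (A/C, transversion), site 7 (C/T, transition), site 10 (A/G, transition), site 11 (A/G, transition), site 16 (A/T, transversion), site 24 (G/A, transition), site 29 (C/G, transversion).
Of the 8 differences, 4 transitions and 4 transversions over 36 sites: P = 4/36 = 0.111111, Q = 4/36 = 0.111111.
d = −0.5·ln(0.666667) − 0.25·ln(0.777778) = −0.5·(-0.405465) − 0.25·(-0.251314) = 0.2656.

0.2656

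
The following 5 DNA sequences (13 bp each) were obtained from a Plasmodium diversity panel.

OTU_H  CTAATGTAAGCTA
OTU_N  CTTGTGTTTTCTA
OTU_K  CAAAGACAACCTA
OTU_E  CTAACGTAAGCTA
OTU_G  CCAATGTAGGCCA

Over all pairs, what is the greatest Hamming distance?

Pairwise Hamming distances:
  OTU_H vs OTU_N: 5
  OTU_H vs OTU_K: 5
  OTU_H vs OTU_E: 1
  OTU_H vs OTU_G: 3
  OTU_N vs OTU_K: 9
  OTU_N vs OTU_E: 6
  OTU_N vs OTU_G: 7
  OTU_K vs OTU_E: 5
  OTU_K vs OTU_G: 7
  OTU_E vs OTU_G: 4
The largest is 9, between OTU_N and OTU_K.

9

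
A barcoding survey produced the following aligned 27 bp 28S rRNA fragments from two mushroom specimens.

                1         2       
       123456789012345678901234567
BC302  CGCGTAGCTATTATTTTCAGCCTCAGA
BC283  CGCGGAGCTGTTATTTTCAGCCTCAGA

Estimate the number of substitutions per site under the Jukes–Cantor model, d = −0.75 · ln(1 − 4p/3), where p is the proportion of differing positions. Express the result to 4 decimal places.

Mismatches occur at site 5 (T→G), site 10 (A→G).
p = 2/27 = 0.074074.
d = −0.75 · ln(1 − (4/3)·0.074074) = −0.75 · ln(0.901235) = −0.75 · (-0.103989) = 0.0780.

0.0780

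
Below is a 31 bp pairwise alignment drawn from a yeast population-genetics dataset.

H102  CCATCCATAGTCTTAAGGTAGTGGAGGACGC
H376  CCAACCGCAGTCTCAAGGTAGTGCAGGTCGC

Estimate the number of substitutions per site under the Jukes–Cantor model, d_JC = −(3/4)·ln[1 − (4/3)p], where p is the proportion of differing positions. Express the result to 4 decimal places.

0.2239

Mismatches occur at site 4 (T/A), site 7 (A/G), site 8 (T/C), site 14 (T/C), site 24 (G/C), site 28 (A/T).
p = 6/31 = 0.193548.
d = −0.75 · ln(1 − (4/3)·0.193548) = −0.75 · ln(0.741936) = −0.75 · (-0.298492) = 0.2239.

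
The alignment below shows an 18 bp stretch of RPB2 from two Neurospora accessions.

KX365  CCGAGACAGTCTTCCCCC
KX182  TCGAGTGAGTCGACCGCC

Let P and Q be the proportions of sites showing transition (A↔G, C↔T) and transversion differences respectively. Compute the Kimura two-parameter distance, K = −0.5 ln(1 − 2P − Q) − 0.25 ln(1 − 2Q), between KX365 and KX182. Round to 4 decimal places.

0.4490

The sequences differ at positions 1 (C/T, transition), 6 (A/T, transversion), 7 (C/G, transversion), 12 (T/G, transversion), 13 (T/A, transversion), 16 (C/G, transversion).
Of the 6 differences, 1 transition and 5 transversions over 18 sites: P = 1/18 = 0.055556, Q = 5/18 = 0.277778.
d = −0.5·ln(0.611110) − 0.25·ln(0.444444) = −0.5·(-0.492478) − 0.25·(-0.810931) = 0.4490.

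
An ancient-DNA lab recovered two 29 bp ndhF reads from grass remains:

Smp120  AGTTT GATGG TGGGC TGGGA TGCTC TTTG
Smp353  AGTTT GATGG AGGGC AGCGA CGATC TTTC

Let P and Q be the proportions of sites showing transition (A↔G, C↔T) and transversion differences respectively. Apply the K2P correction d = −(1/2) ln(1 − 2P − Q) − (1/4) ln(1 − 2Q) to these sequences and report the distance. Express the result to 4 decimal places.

Differing sites — 11:T/A (Tv); 16:T/A (Tv); 18:G/C (Tv); 21:T/C (Ti); 23:C/A (Tv); 29:G/C (Tv).
Of the 6 differences, 1 transition and 5 transversions over 29 sites: P = 1/29 = 0.034483, Q = 5/29 = 0.172414.
d = −0.5·ln(0.758620) − 0.25·ln(0.655172) = −0.5·(-0.276254) − 0.25·(-0.422857) = 0.2438.

0.2438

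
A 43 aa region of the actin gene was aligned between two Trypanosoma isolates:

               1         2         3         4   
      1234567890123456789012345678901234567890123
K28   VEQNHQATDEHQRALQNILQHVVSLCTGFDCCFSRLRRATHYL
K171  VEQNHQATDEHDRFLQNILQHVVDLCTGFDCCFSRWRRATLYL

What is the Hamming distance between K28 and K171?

5

Differing sites — 12:Q/D; 14:A/F; 24:S/D; 36:L/W; 41:H/L.
That gives 5 mismatches out of 43 aligned sites, so the Hamming distance is 5.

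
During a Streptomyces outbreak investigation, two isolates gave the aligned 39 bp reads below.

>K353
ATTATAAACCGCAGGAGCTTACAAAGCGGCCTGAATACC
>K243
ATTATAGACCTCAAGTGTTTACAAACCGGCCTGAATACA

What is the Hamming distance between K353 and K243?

Mismatches occur at site 7 (A↔G), site 11 (G↔T), site 14 (G↔A), site 16 (A↔T), site 18 (C↔T), site 26 (G↔C), site 39 (C↔A).
That gives 7 mismatches out of 39 aligned sites, so the Hamming distance is 7.

7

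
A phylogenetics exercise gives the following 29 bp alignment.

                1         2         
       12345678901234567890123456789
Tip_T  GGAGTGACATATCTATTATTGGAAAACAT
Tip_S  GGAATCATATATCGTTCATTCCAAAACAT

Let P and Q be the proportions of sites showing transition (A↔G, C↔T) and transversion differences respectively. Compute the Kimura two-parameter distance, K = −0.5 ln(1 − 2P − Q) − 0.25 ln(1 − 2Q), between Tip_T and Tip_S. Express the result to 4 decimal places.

Differing sites — 4:G/A (Ti); 6:G/C (Tv); 8:C/T (Ti); 14:T/G (Tv); 15:A/T (Tv); 17:T/C (Ti); 21:G/C (Tv); 22:G/C (Tv).
Of the 8 differences, 3 transitions and 5 transversions over 29 sites: P = 3/29 = 0.103448, Q = 5/29 = 0.172414.
d = −0.5·ln(0.620690) − 0.25·ln(0.655172) = −0.5·(-0.476924) − 0.25·(-0.422857) = 0.3442.

0.3442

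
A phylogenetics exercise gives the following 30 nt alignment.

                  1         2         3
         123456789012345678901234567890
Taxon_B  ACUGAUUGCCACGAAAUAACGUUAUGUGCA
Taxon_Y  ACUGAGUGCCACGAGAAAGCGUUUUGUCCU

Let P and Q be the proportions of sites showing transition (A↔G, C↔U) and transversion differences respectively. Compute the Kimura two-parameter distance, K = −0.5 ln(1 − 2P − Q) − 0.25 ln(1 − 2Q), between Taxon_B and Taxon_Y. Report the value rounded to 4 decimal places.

The sequences differ at positions 6 (U/G, transversion), 15 (A/G, transition), 17 (U/A, transversion), 19 (A/G, transition), 24 (A/U, transversion), 28 (G/C, transversion), 30 (A/U, transversion).
Of the 7 differences, 2 transitions and 5 transversions over 30 sites: P = 2/30 = 0.066667, Q = 5/30 = 0.166667.
d = −0.5·ln(0.699999) − 0.25·ln(0.666666) = −0.5·(-0.356676) − 0.25·(-0.405466) = 0.2797.

0.2797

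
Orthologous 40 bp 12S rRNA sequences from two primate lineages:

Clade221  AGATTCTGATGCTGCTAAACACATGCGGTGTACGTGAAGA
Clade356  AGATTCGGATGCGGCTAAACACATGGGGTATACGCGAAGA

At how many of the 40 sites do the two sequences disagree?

5

Differing sites — 7:T/G; 13:T/G; 26:C/G; 30:G/A; 35:T/C.
That gives 5 mismatches out of 40 aligned sites, so the Hamming distance is 5.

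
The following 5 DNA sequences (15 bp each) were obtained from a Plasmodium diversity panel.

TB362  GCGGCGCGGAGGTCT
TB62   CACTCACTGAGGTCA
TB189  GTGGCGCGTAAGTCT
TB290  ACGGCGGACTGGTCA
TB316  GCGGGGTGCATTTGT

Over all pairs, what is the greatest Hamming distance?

Pairwise Hamming distances:
  TB362 vs TB62: 7
  TB362 vs TB189: 3
  TB362 vs TB290: 6
  TB362 vs TB316: 6
  TB62 vs TB189: 9
  TB62 vs TB290: 9
  TB62 vs TB316: 13
  TB189 vs TB290: 8
  TB189 vs TB316: 7
  TB290 vs TB316: 9
The largest is 13, between TB62 and TB316.

13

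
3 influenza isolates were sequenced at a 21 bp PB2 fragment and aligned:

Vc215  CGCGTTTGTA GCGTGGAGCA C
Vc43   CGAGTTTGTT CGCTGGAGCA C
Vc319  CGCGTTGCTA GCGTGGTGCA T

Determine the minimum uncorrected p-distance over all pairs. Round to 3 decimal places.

0.190

Pairwise Hamming distances:
  Vc215 vs Vc43: 5
  Vc215 vs Vc319: 4
  Vc43 vs Vc319: 9
The smallest is 4 mismatches, between Vc215 and Vc319; p = 4/21 = 0.190.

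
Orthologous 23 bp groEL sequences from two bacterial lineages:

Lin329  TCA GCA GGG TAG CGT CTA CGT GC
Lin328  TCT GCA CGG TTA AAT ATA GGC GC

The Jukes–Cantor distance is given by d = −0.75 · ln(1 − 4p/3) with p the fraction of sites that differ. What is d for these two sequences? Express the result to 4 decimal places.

The sequences differ at positions 3 (A/T), 7 (G/C), 11 (A/T), 12 (G/A), 13 (C/A), 14 (G/A), 16 (C/A), 19 (C/G), 21 (T/C).
p = 9/23 = 0.391304.
d = −0.75 · ln(1 − (4/3)·0.391304) = −0.75 · ln(0.478261) = −0.75 · (-0.737599) = 0.5532.

0.5532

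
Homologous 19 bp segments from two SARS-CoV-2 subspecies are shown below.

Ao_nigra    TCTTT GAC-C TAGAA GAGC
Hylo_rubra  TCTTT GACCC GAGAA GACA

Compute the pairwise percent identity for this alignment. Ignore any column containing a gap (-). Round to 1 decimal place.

Excluding the 1 gap column leaves 18 comparable sites.
The sequences differ at positions 11 (T/G), 18 (G/C), 19 (C/A).
15 of the 18 comparable sites match, so the percent identity is 15/18 × 100 = 83.3%.

83.3%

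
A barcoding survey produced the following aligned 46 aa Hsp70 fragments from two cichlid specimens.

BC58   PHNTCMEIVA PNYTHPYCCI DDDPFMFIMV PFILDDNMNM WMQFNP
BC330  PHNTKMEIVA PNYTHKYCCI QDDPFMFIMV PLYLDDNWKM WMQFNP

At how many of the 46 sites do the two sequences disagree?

Differing sites — 5:C/K; 16:P/K; 21:D/Q; 32:F/L; 33:I/Y; 38:M/W; 39:N/K.
That gives 7 mismatches out of 46 aligned sites, so the Hamming distance is 7.

7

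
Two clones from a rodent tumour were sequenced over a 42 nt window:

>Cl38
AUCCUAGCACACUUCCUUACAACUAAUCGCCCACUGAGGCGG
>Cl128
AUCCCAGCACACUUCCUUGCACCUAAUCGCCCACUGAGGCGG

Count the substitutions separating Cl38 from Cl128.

3

Differing sites — 5:U/C; 19:A/G; 22:A/C.
That gives 3 mismatches out of 42 aligned sites, so the Hamming distance is 3.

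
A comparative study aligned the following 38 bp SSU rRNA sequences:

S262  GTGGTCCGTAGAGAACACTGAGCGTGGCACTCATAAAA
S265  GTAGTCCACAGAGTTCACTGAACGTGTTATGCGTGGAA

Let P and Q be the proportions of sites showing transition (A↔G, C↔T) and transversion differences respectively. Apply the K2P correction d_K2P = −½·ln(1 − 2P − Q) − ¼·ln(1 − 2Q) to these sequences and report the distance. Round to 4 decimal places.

Mismatches occur at site 3 (G→A, transition), site 8 (G→A, transition), site 9 (T→C, transition), site 14 (A→T, transversion), site 15 (A→T, transversion), site 22 (G→A, transition), site 27 (G→T, transversion), site 28 (C→T, transition), site 30 (C→T, transition), site 31 (T→G, transversion), site 33 (A→G, transition), site 35 (A→G, transition), site 36 (A→G, transition).
Of the 13 differences, 9 transitions and 4 transversions over 38 sites: P = 9/38 = 0.236842, Q = 4/38 = 0.105263.
d = −0.5·ln(0.421053) − 0.25·ln(0.789474) = −0.5·(-0.864997) − 0.25·(-0.236388) = 0.4916.

0.4916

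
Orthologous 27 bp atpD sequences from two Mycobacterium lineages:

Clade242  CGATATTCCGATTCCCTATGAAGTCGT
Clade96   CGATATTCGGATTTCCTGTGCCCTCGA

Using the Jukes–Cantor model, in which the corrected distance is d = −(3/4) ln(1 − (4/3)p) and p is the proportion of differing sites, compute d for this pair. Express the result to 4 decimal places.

Differing sites — 9:C/G; 14:C/T; 18:A/G; 21:A/C; 22:A/C; 23:G/C; 27:T/A.
p = 7/27 = 0.259259.
d = −0.75 · ln(1 − (4/3)·0.259259) = −0.75 · ln(0.654321) = −0.75 · (-0.424157) = 0.3181.

0.3181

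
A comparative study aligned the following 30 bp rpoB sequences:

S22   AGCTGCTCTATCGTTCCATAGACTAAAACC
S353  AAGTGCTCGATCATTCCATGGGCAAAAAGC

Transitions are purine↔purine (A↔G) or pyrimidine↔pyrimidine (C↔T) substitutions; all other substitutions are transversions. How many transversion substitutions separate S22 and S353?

4

The sequences differ at positions 2 (G/A, transition), 3 (C/G, transversion), 9 (T/G, transversion), 13 (G/A, transition), 20 (A/G, transition), 22 (A/G, transition), 24 (T/A, transversion), 29 (C/G, transversion).
Of the 8 differences, 4 transitions and 4 transversions, so the answer is 4.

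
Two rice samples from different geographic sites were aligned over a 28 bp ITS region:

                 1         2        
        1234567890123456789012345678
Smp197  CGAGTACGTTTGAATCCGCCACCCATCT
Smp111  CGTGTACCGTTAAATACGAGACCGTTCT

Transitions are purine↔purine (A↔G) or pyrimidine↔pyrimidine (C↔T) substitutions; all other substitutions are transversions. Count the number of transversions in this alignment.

8

The sequences differ at positions 3 (A/T, transversion), 8 (G/C, transversion), 9 (T/G, transversion), 12 (G/A, transition), 16 (C/A, transversion), 19 (C/A, transversion), 20 (C/G, transversion), 24 (C/G, transversion), 25 (A/T, transversion).
Of the 9 differences, 1 transition and 8 transversions, so the answer is 8.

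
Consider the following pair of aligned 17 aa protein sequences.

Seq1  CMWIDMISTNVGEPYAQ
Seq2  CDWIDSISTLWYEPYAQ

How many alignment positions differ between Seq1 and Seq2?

5

The sequences differ at positions 2 (M/D), 6 (M/S), 10 (N/L), 11 (V/W), 12 (G/Y).
That gives 5 mismatches out of 17 aligned sites, so the Hamming distance is 5.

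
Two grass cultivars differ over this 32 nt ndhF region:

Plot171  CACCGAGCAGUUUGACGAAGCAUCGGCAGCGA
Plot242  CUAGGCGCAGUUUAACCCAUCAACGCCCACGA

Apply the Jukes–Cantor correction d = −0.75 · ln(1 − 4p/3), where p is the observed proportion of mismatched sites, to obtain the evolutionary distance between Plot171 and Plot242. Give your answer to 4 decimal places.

0.5199

Mismatches occur at site 2 (A/U), site 3 (C/A), site 4 (C/G), site 6 (A/C), site 14 (G/A), site 17 (G/C), site 18 (A/C), site 20 (G/U), site 23 (U/A), site 26 (G/C), site 28 (A/C), site 29 (G/A).
p = 12/32 = 0.375000.
d = −0.75 · ln(1 − (4/3)·0.375000) = −0.75 · ln(0.500000) = −0.75 · (-0.693147) = 0.5199.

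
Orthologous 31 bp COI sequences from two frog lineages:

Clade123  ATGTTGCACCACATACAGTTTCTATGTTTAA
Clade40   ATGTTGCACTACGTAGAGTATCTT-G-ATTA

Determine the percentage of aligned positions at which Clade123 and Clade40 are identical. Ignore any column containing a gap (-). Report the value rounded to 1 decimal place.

Excluding the 2 gap columns leaves 29 comparable sites.
Differing sites — 10:C/T; 13:A/G; 16:C/G; 20:T/A; 24:A/T; 28:T/A; 30:A/T.
22 of the 29 comparable sites match, so the percent identity is 22/29 × 100 = 75.9%.

75.9%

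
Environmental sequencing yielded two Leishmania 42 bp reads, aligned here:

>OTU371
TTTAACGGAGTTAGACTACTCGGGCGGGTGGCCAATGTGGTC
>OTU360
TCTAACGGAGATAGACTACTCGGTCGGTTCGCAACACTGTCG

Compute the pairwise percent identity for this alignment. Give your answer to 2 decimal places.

71.43%

Differing sites — 2:T/C; 11:T/A; 24:G/T; 28:G/T; 30:G/C; 33:C/A; 35:A/C; 36:T/A; 37:G/C; 40:G/T; 41:T/C; 42:C/G.
30 of the 42 sites match, so the percent identity is 30/42 × 100 = 71.43%.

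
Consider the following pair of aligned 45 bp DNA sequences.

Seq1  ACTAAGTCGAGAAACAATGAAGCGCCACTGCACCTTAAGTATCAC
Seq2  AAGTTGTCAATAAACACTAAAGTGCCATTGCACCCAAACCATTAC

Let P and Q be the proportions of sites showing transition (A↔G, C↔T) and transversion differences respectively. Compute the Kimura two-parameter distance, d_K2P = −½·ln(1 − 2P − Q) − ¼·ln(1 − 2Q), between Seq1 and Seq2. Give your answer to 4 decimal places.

Mismatches occur at site 2 (C↔A, transversion), site 3 (T↔G, transversion), site 4 (A↔T, transversion), site 5 (A↔T, transversion), site 9 (G↔A, transition), site 11 (G↔T, transversion), site 17 (A↔C, transversion), site 19 (G↔A, transition), site 23 (C↔T, transition), site 28 (C↔T, transition), site 35 (T↔C, transition), site 36 (T↔A, transversion), site 39 (G↔C, transversion), site 40 (T↔C, transition), site 43 (C↔T, transition).
Of the 15 differences, 7 transitions and 8 transversions over 45 sites: P = 7/45 = 0.155556, Q = 8/45 = 0.177778.
d = −0.5·ln(0.511110) − 0.25·ln(0.644444) = −0.5·(-0.671170) − 0.25·(-0.439367) = 0.4454.

0.4454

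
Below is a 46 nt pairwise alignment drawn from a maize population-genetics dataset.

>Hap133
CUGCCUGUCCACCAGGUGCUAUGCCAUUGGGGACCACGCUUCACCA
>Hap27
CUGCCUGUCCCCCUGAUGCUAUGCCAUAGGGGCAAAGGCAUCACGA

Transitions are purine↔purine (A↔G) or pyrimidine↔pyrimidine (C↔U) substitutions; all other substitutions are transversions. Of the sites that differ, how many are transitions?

1

Mismatches occur at site 11 (A→C, transversion), site 14 (A→U, transversion), site 16 (G→A, transition), site 28 (U→A, transversion), site 33 (A→C, transversion), site 34 (C→A, transversion), site 35 (C→A, transversion), site 37 (C→G, transversion), site 40 (U→A, transversion), site 45 (C→G, transversion).
Of the 10 differences, 1 transition and 9 transversions, so the answer is 1.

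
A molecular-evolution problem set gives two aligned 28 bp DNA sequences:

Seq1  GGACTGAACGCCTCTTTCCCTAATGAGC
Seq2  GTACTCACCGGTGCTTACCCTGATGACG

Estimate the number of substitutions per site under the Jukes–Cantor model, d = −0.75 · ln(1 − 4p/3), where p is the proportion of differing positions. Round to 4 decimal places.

The sequences differ at positions 2 (G/T), 6 (G/C), 8 (A/C), 11 (C/G), 12 (C/T), 13 (T/G), 17 (T/A), 22 (A/G), 27 (G/C), 28 (C/G).
p = 10/28 = 0.357143.
d = −0.75 · ln(1 − (4/3)·0.357143) = −0.75 · ln(0.523809) = −0.75 · (-0.646628) = 0.4850.

0.4850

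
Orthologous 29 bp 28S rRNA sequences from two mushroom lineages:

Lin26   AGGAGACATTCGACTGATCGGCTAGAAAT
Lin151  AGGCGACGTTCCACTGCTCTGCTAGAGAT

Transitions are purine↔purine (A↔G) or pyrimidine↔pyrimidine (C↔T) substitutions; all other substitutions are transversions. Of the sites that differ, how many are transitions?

Differing sites — 4:A/C (Tv); 8:A/G (Ti); 12:G/C (Tv); 17:A/C (Tv); 20:G/T (Tv); 27:A/G (Ti).
Of the 6 differences, 2 transitions and 4 transversions, so the answer is 2.

2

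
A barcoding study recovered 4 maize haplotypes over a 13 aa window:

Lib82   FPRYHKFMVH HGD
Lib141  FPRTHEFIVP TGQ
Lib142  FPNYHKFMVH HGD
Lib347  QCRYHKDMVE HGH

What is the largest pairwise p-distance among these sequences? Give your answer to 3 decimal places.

0.692

Pairwise Hamming distances:
  Lib82 vs Lib141: 6
  Lib82 vs Lib142: 1
  Lib82 vs Lib347: 5
  Lib141 vs Lib142: 7
  Lib141 vs Lib347: 9
  Lib142 vs Lib347: 6
The largest is 9 mismatches, between Lib141 and Lib347; p = 9/13 = 0.692.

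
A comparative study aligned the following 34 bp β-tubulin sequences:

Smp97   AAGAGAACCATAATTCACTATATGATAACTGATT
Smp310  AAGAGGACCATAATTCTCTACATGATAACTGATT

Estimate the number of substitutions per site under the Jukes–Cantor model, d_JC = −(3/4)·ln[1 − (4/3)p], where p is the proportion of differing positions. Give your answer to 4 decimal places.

The sequences differ at positions 6 (A/G), 17 (A/T), 21 (T/C).
p = 3/34 = 0.088235.
d = −0.75 · ln(1 − (4/3)·0.088235) = −0.75 · ln(0.882353) = −0.75 · (-0.125163) = 0.0939.

0.0939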